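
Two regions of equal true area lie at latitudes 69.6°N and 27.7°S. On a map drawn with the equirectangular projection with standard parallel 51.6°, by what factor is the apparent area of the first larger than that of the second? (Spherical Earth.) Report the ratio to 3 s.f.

2.54

In the equirectangular projection with standard parallel φ₀ = 51.6° (x = Rλ cos φ₀, y = Rφ), meridians are true-scale (h = 1) and the parallel scale is k = cos φ₀ / cos φ.
Areal scale at 69.6°: h·k = 1.000 × 1.782 = 1.782.
Areal scale at 27.7°: h·k = 1.000 × 0.7015 = 0.7015.
Ratio = 1.782/0.7015 ≈ 2.54.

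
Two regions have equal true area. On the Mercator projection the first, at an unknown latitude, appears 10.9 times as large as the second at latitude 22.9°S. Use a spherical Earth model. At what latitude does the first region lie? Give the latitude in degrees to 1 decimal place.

73.8°

On Mercator, (apparent₁)/(apparent₂) = sec²φ₁ / sec²φ₂ when true areas are equal.
cos²φ₂ / cos²φ₁ = 10.9  ⇒  cos φ₁ = cos 22.9° / √10.9 = 0.9212/3.302 = 0.2790.
φ₁ = arccos(0.2790) ≈ 73.8°.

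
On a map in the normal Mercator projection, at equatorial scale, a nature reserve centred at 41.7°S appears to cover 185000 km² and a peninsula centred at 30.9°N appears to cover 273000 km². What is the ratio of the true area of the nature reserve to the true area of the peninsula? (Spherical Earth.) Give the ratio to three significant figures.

0.513

Since Mercator area scale is 1/cos²φ, the true area equals the apparent area multiplied by cos²φ.
True area of nature reserve: 185000 × cos²(41.7°) = 185000 × 0.5575 = 103100 km².
True area of peninsula: 273000 × cos²(30.9°) = 273000 × 0.7363 = 201000 km².
Ratio = 103100 / 201000 ≈ 0.513.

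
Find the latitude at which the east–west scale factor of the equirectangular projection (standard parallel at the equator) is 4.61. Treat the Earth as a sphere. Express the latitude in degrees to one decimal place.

Plate carrée: h = 1, k = sec φ along parallels.
sec φ = 4.61  ⇒  cos φ = 0.2169  ⇒  φ ≈ 77.5°.

77.5°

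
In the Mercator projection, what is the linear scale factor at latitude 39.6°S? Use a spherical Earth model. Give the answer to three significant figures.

1.30

Mercator is conformal, so the point scale is isotropic: h = k = sec φ = 1/cos φ.
k = 1/cos 39.6° = 1/0.7705 = 1.298.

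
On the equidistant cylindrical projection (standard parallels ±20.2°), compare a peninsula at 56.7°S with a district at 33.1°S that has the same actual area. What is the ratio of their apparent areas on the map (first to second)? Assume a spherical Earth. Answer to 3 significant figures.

1.53

In the equirectangular projection with standard parallel φ₀ = 20.2° (x = Rλ cos φ₀, y = Rφ), meridians are true-scale (h = 1) and the parallel scale is k = cos φ₀ / cos φ.
Areal scale at 56.7°: h·k = 1.000 × 1.709 = 1.709.
Areal scale at 33.1°: h·k = 1.000 × 1.120 = 1.120.
Ratio = 1.709/1.120 ≈ 1.53.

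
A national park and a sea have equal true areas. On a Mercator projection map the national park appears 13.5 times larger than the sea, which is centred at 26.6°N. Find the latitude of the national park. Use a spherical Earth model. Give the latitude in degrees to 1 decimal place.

On Mercator, (apparent₁)/(apparent₂) = sec²φ₁ / sec²φ₂ when true areas are equal.
cos²φ₂ / cos²φ₁ = 13.5  ⇒  cos φ₁ = cos 26.6° / √13.5 = 0.8942/3.674 = 0.2434.
φ₁ = arccos(0.2434) ≈ 75.9°.

75.9°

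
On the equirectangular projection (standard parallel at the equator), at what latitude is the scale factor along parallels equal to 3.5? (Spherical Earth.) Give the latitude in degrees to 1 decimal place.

73.4°

Plate carrée: h = 1, k = sec φ along parallels.
sec φ = 3.5  ⇒  cos φ = 0.2857  ⇒  φ ≈ 73.4°.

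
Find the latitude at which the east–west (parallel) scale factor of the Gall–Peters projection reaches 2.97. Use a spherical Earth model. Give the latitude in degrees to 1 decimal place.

76.2°

The Gall–Peters projection is cylindrical equal-area with φ₀ = 45°. Cylindrical equal-area (φ₀ = 45°): h = cos φ / cos 45° along meridians, k = cos 45° / cos φ along parallels; h·k = 1.
k = cos φ₀ / cos φ = 2.97  ⇒  cos φ = cos 45° / 2.97 = 0.2381.
φ = arccos(0.2381) ≈ 76.2°.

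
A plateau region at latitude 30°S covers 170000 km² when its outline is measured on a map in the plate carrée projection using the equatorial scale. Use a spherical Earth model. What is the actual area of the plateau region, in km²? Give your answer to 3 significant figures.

Plate carrée maps x = Rλ, y = Rφ. The meridian scale is h = 1 and the parallel scale is k = 1/cos φ = sec φ.
Areal scale = h·k = 1 × sec φ; at 30°, h = 1.000, k = 1.155, so h·k = 1.155.
True area = apparent / (areal scale) = 170000 / 1.155 ≈ 147000 km².

147000 km²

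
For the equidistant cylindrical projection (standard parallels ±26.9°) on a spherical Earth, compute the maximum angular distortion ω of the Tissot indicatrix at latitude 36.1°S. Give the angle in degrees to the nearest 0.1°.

5.7°

The equidistant cylindrical projection with φ₀ = 26.9° has h = 1 (meridians true) and k = cos φ₀ / cos φ along parallels.
At 36.1°: h = 1.000, k = 1.104; principal scales a = 1.104, b = 1.000.
sin(ω/2) = (a − b)/(a + b) = 0.1037/2.104 = 0.04930, so ω = 2 arcsin(0.04930) ≈ 5.7°.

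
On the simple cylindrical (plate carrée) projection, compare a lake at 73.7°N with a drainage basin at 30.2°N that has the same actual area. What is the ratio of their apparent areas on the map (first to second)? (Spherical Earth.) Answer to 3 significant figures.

In the plate carrée (x = Rλ, y = Rφ), meridians are true-scale (h = 1) and parallels are stretched by k = sec φ.
Areal scale at 73.7°: h·k = 1.000 × 3.563 = 3.563.
Areal scale at 30.2°: h·k = 1.000 × 1.157 = 1.157.
Ratio = 3.563/1.157 ≈ 3.08.

3.08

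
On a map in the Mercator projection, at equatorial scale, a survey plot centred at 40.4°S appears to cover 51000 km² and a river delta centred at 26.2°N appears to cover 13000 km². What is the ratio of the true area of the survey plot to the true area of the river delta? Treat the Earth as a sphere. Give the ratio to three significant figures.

Since Mercator area scale is 1/cos²φ, the true area equals the apparent area multiplied by cos²φ.
True area of survey plot: 51000 × cos²(40.4°) = 51000 × 0.5799 = 29580 km².
True area of river delta: 13000 × cos²(26.2°) = 13000 × 0.8051 = 10470 km².
Ratio = 29580 / 10470 ≈ 2.83.

2.83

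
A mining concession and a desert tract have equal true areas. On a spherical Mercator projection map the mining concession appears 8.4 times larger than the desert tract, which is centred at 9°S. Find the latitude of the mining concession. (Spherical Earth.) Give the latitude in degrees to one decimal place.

70.1°

Mercator areal scale is sec²φ, so apparent-area ratio = sec²φ₁ / sec²φ₂ = cos²φ₂ / cos²φ₁.
cos²φ₂ / cos²φ₁ = 8.4  ⇒  cos φ₁ = cos 9° / √8.4 = 0.9877/2.898 = 0.3408.
φ₁ = arccos(0.3408) ≈ 70.1°.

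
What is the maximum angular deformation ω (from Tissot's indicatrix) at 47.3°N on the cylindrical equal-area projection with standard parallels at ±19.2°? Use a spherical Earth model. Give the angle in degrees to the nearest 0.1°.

37.3°

Cylindrical equal-area (φ₀ = 19.2°): h = cos φ / cos 19.2° along meridians, k = cos 19.2° / cos φ along parallels; h·k = 1.
At 47.3°: h = 0.7181, k = 1.393; principal scales a = 1.393, b = 0.7181.
sin(ω/2) = (a − b)/(a + b) = 0.6745/2.111 = 0.3195, so ω = 2 arcsin(0.3195) ≈ 37.3°.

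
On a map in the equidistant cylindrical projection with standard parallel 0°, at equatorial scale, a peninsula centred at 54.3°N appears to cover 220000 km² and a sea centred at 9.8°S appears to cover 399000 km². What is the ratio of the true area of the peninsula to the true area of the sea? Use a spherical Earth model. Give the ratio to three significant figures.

0.327

On the plate carrée, areal scale = h·k = 1 × sec φ, so true area = apparent × cos φ.
True area of peninsula: 220000 × cos(54.3°) = 220000 × 0.5835 = 128400 km².
True area of sea: 399000 × cos(9.8°) = 399000 × 0.9854 = 393200 km².
Ratio = 128400 / 393200 ≈ 0.327.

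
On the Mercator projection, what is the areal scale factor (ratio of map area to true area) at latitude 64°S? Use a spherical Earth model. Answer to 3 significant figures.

The Mercator projection is conformal; its linear scale factor is the same in every direction and equals sec φ = 1/cos φ.
Areal scale = k² = sec²φ = 1/cos²(64°) = 1/0.4384² = 5.204.

5.20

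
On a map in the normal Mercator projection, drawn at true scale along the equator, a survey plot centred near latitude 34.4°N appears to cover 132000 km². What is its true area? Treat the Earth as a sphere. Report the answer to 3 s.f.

The Mercator projection is conformal; its linear scale factor is the same in every direction and equals sec φ = 1/cos φ.
Areal scale = k² = sec²φ = 1/cos²(34.4°) = 1/0.8251² = 1.469.
True area = apparent / (areal scale) = 132000 / 1.469 ≈ 89900 km².

89900 km²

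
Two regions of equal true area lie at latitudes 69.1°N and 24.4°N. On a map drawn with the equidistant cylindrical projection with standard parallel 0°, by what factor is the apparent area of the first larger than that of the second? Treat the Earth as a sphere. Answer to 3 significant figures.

Plate carrée maps x = Rλ, y = Rφ. The meridian scale is h = 1 and the parallel scale is k = 1/cos φ = sec φ.
Areal scale at 69.1°: h·k = 1.000 × 2.803 = 2.803.
Areal scale at 24.4°: h·k = 1.000 × 1.098 = 1.098.
Ratio = 2.803/1.098 ≈ 2.55.

2.55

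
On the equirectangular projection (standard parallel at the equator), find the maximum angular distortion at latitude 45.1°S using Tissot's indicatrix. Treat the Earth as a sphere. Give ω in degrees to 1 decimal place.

19.9°

Plate carrée maps x = Rλ, y = Rφ. The meridian scale is h = 1 and the parallel scale is k = 1/cos φ = sec φ.
At 45.1°: h = 1.000, k = 1.417; principal scales a = 1.417, b = 1.000.
sin(ω/2) = (a − b)/(a + b) = 0.4167/2.417 = 0.1724, so ω = 2 arcsin(0.1724) ≈ 19.9°.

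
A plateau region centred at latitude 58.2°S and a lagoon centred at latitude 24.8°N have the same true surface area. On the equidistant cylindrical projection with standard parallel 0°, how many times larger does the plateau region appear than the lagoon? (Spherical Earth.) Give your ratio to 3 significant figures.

1.72

For the equirectangular projection with φ₀ = 0 (plate carrée), h = 1 along meridians and k = sec φ along parallels.
Areal scale at 58.2°: h·k = 1.000 × 1.898 = 1.898.
Areal scale at 24.8°: h·k = 1.000 × 1.102 = 1.102.
Ratio = 1.898/1.102 ≈ 1.72.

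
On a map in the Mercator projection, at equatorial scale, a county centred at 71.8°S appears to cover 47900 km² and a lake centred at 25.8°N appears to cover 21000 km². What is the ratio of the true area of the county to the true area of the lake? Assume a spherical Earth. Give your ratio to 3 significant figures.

Mercator's areal exaggeration is sec²φ; hence true area = (apparent area) · cos²φ.
True area of county: 47900 × cos²(71.8°) = 47900 × 0.09755 = 4673 km².
True area of lake: 21000 × cos²(25.8°) = 21000 × 0.8106 = 17020 km².
Ratio = 4673 / 17020 ≈ 0.275.

0.275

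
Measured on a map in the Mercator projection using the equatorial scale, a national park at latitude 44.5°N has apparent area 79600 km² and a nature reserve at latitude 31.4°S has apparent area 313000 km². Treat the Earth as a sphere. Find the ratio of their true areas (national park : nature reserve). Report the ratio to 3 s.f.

On Mercator the areal scale is sec²φ, so true area = apparent × cos²φ.
True area of national park: 79600 × cos²(44.5°) = 79600 × 0.5087 = 40490 km².
True area of nature reserve: 313000 × cos²(31.4°) = 313000 × 0.7285 = 228000 km².
Ratio = 40490 / 228000 ≈ 0.178.

0.178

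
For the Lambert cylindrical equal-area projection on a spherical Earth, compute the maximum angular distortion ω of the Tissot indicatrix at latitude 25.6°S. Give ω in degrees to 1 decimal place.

The Lambert cylindrical equal-area projection is the cylindrical equal-area projection with its standard parallel at the equator (φ₀ = 0). A cylindrical equal-area projection with standard parallel φ₀ has meridian scale h = cos φ / cos φ₀ and parallel scale k = cos φ₀ / cos φ (so areas are preserved, h·k = 1).
At 25.6°: h = 0.9018, k = 1.109; principal scales a = 1.109, b = 0.9018.
sin(ω/2) = (a − b)/(a + b) = 0.2070/2.011 = 0.1030, so ω = 2 arcsin(0.1030) ≈ 11.8°.

11.8°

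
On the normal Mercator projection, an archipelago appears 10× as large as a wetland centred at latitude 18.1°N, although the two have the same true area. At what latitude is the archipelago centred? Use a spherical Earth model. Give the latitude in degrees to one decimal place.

72.5°

For equal true areas on Mercator, apparent areas scale as sec²φ, so the ratio is cos²φ₂ / cos²φ₁.
cos²φ₂ / cos²φ₁ = 10  ⇒  cos φ₁ = cos 18.1° / √10 = 0.9505/3.162 = 0.3006.
φ₁ = arccos(0.3006) ≈ 72.5°.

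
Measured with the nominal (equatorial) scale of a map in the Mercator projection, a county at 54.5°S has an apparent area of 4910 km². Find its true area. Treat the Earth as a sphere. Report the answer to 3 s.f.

1660 km²

Mercator is conformal, so the point scale is isotropic: h = k = sec φ = 1/cos φ.
Areal scale = k² = sec²φ = 1/cos²(54.5°) = 1/0.5807² = 2.965.
True area = apparent / (areal scale) = 4910 / 2.965 ≈ 1660 km².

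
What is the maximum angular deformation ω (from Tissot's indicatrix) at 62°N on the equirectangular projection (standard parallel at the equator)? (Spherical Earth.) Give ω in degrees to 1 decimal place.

42.3°

In the plate carrée (x = Rλ, y = Rφ), meridians are true-scale (h = 1) and parallels are stretched by k = sec φ.
At 62°: h = 1.000, k = 2.130; principal scales a = 2.130, b = 1.000.
sin(ω/2) = (a − b)/(a + b) = 1.130/3.130 = 0.3610, so ω = 2 arcsin(0.3610) ≈ 42.3°.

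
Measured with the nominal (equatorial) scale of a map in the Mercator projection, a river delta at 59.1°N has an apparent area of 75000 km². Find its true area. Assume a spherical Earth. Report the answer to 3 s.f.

For Mercator, h = k = sec φ (a conformal cylindrical projection has a single point scale, 1/cos φ).
Areal scale = k² = sec²φ = 1/cos²(59.1°) = 1/0.5135² = 3.792.
True area = apparent / (areal scale) = 75000 / 3.792 ≈ 19800 km².

19800 km²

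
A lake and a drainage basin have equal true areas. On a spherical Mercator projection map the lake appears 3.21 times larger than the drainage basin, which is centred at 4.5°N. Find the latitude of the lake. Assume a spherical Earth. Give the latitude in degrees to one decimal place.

56.2°

Mercator areal scale is sec²φ, so apparent-area ratio = sec²φ₁ / sec²φ₂ = cos²φ₂ / cos²φ₁.
cos²φ₂ / cos²φ₁ = 3.21  ⇒  cos φ₁ = cos 4.5° / √3.21 = 0.9969/1.792 = 0.5564.
φ₁ = arccos(0.5564) ≈ 56.2°.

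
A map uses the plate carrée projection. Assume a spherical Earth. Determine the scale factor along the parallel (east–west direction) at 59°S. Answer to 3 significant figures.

1.94

In the plate carrée (x = Rλ, y = Rφ), meridians are true-scale (h = 1) and parallels are stretched by k = sec φ.
k = 1/cos 59° = 1/0.5150 = 1.942.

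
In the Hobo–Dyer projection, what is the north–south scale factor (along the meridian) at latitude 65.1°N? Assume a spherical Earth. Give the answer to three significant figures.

0.531

The Hobo–Dyer projection is cylindrical equal-area with φ₀ = 37.5°. Cylindrical equal-area (φ₀ = 37.5°): h = cos φ / cos 37.5° along meridians, k = cos 37.5° / cos φ along parallels; h·k = 1.
h = cos 65.1° / cos 37.5° = 0.4210/0.7934 = 0.5307.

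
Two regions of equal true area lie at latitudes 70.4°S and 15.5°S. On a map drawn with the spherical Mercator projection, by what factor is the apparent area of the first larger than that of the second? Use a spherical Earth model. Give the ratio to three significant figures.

8.25

On Mercator, area is exaggerated by sec²φ = 1/cos²φ.
At 70.4°: sec²(70.4°) = 1/0.3355² = 8.887.
At 15.5°: sec²(15.5°) = 1/0.9636² = 1.077.
Ratio = 8.887/1.077 = cos²(15.5°)/cos²(70.4°) ≈ 8.25.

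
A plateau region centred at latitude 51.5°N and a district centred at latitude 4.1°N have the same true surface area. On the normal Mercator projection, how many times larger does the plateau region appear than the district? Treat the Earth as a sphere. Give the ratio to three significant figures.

2.57

Mercator areal scale is sec²φ.
At 51.5°: sec²(51.5°) = 1/0.6225² = 2.580.
At 4.1°: sec²(4.1°) = 1/0.9974² = 1.005.
Ratio = 2.580/1.005 = cos²(4.1°)/cos²(51.5°) ≈ 2.57.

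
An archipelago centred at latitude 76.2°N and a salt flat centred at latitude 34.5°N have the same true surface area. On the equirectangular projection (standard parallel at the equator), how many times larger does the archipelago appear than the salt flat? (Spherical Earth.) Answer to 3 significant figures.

3.45

For the equirectangular projection with φ₀ = 0 (plate carrée), h = 1 along meridians and k = sec φ along parallels.
Areal scale at 76.2°: h·k = 1.000 × 4.192 = 4.192.
Areal scale at 34.5°: h·k = 1.000 × 1.213 = 1.213.
Ratio = 4.192/1.213 ≈ 3.45.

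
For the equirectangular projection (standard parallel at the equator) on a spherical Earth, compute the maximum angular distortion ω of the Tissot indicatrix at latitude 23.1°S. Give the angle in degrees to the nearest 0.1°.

4.8°

Plate carrée maps x = Rλ, y = Rφ. The meridian scale is h = 1 and the parallel scale is k = 1/cos φ = sec φ.
At 23.1°: h = 1.000, k = 1.087; principal scales a = 1.087, b = 1.000.
sin(ω/2) = (a − b)/(a + b) = 0.08717/2.087 = 0.04176, so ω = 2 arcsin(0.04176) ≈ 4.8°.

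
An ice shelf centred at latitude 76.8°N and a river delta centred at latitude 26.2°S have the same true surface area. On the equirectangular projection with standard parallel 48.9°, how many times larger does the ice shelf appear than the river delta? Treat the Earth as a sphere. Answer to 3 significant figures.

The equidistant cylindrical projection with φ₀ = 48.9° has h = 1 (meridians true) and k = cos φ₀ / cos φ along parallels.
Areal scale at 76.8°: h·k = 1.000 × 2.879 = 2.879.
Areal scale at 26.2°: h·k = 1.000 × 0.7326 = 0.7326.
Ratio = 2.879/0.7326 ≈ 3.93.

3.93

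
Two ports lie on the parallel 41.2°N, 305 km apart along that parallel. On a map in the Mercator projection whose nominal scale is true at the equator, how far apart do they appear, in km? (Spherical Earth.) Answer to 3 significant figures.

For Mercator, h = k = sec φ (a conformal cylindrical projection has a single point scale, 1/cos φ).
Along the parallel, k = sec 41.2° = 1/0.7524 = 1.329.
Map distance = 305 × 1.329 ≈ 405 km.

405 km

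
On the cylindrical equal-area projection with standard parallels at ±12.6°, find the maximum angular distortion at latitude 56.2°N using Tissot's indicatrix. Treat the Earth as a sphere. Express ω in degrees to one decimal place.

A cylindrical equal-area projection with standard parallel φ₀ has meridian scale h = cos φ / cos φ₀ and parallel scale k = cos φ₀ / cos φ (so areas are preserved, h·k = 1).
At 56.2°: h = 0.5700, k = 1.754; principal scales a = 1.754, b = 0.5700.
sin(ω/2) = (a − b)/(a + b) = 1.184/2.324 = 0.5095, so ω = 2 arcsin(0.5095) ≈ 61.3°.

61.3°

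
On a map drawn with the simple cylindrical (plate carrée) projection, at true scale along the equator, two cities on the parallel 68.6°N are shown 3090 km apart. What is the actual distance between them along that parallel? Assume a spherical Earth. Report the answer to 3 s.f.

1130 km

For the equirectangular projection with φ₀ = 0 (plate carrée), h = 1 along meridians and k = sec φ along parallels.
Along the parallel at 68.6°, map distances are exaggerated by k = sec 68.6° = 2.741.
True distance = 3090 / 2.741 = 3090 × cos 68.6° ≈ 1130 km.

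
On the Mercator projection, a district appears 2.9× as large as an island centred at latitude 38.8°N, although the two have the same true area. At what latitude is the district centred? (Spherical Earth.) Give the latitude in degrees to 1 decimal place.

62.8°

Mercator areal scale is sec²φ, so apparent-area ratio = sec²φ₁ / sec²φ₂ = cos²φ₂ / cos²φ₁.
cos²φ₂ / cos²φ₁ = 2.9  ⇒  cos φ₁ = cos 38.8° / √2.9 = 0.7793/1.703 = 0.4576.
φ₁ = arccos(0.4576) ≈ 62.8°.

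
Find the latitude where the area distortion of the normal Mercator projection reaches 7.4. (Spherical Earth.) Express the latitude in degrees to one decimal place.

Mercator areal scale is sec²φ.
sec²φ = 7.4  ⇒  cos²φ = 0.1351  ⇒  cos φ = 0.3676.
φ = arccos(0.3676) ≈ 68.4°.

68.4°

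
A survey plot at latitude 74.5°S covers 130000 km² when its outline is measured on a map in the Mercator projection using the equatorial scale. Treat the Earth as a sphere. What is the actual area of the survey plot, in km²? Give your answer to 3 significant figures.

9280 km²

The Mercator projection is conformal; its linear scale factor is the same in every direction and equals sec φ = 1/cos φ.
Areal scale = k² = sec²φ = 1/cos²(74.5°) = 1/0.2672² = 14.00.
True area = apparent / (areal scale) = 130000 / 14.00 ≈ 9280 km².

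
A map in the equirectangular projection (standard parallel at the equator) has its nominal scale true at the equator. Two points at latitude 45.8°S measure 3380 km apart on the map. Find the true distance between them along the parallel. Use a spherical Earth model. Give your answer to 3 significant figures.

For the equirectangular projection with φ₀ = 0 (plate carrée), h = 1 along meridians and k = sec φ along parallels.
Along the parallel at 45.8°, map distances are exaggerated by k = sec 45.8° = 1.434.
True distance = 3380 / 1.434 = 3380 × cos 45.8° ≈ 2360 km.

2360 km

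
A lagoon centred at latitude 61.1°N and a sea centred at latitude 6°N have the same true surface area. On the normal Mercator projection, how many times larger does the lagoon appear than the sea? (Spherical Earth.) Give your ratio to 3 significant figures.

4.23

Mercator areal scale is sec²φ.
At 61.1°: sec²(61.1°) = 1/0.4833² = 4.282.
At 6°: sec²(6°) = 1/0.9945² = 1.011.
Ratio = 4.282/1.011 = cos²(6°)/cos²(61.1°) ≈ 4.23.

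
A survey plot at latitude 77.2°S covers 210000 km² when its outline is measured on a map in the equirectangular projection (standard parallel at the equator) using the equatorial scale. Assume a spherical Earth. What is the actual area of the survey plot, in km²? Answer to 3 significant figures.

46500 km²

For the equirectangular projection with φ₀ = 0 (plate carrée), h = 1 along meridians and k = sec φ along parallels.
Areal scale = h·k = 1 × sec φ; at 77.2°, h = 1.000, k = 4.514, so h·k = 4.514.
True area = apparent / (areal scale) = 210000 / 4.514 ≈ 46500 km².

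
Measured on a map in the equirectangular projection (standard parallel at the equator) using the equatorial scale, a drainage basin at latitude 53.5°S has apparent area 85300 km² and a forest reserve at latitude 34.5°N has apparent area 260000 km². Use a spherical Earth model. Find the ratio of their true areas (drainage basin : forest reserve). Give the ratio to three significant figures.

On the plate carrée, areal scale = h·k = 1 × sec φ, so true area = apparent × cos φ.
True area of drainage basin: 85300 × cos(53.5°) = 85300 × 0.5948 = 50740 km².
True area of forest reserve: 260000 × cos(34.5°) = 260000 × 0.8241 = 214300 km².
Ratio = 50740 / 214300 ≈ 0.237.

0.237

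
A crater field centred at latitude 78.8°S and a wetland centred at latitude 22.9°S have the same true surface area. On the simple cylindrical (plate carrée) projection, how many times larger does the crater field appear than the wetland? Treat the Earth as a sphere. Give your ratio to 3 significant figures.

4.74

For the equirectangular projection with φ₀ = 0 (plate carrée), h = 1 along meridians and k = sec φ along parallels.
Areal scale at 78.8°: h·k = 1.000 × 5.148 = 5.148.
Areal scale at 22.9°: h·k = 1.000 × 1.086 = 1.086.
Ratio = 5.148/1.086 ≈ 4.74.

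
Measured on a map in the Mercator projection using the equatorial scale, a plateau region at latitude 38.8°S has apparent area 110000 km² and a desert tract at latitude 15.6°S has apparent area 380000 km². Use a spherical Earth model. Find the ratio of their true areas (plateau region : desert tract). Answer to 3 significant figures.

On Mercator the areal scale is sec²φ, so true area = apparent × cos²φ.
True area of plateau region: 110000 × cos²(38.8°) = 110000 × 0.6074 = 66810 km².
True area of desert tract: 380000 × cos²(15.6°) = 380000 × 0.9277 = 352500 km².
Ratio = 66810 / 352500 ≈ 0.190.

0.190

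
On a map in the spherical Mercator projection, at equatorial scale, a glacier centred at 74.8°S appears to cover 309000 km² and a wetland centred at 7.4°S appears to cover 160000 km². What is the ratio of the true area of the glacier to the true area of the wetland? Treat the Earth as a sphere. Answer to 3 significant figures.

Mercator's areal exaggeration is sec²φ; hence true area = (apparent area) · cos²φ.
True area of glacier: 309000 × cos²(74.8°) = 309000 × 0.06874 = 21240 km².
True area of wetland: 160000 × cos²(7.4°) = 160000 × 0.9834 = 157300 km².
Ratio = 21240 / 157300 ≈ 0.135.

0.135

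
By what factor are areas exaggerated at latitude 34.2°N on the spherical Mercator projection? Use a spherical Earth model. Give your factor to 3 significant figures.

For Mercator, h = k = sec φ (a conformal cylindrical projection has a single point scale, 1/cos φ).
Areal scale = k² = sec²φ = 1/cos²(34.2°) = 1/0.8271² = 1.462.

1.46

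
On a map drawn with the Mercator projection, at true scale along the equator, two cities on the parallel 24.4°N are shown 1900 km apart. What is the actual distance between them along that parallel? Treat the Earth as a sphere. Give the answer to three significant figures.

For Mercator, h = k = sec φ (a conformal cylindrical projection has a single point scale, 1/cos φ).
Along the parallel at 24.4°, map distances are exaggerated by k = sec 24.4° = 1.098.
True distance = 1900 / 1.098 = 1900 × cos 24.4° ≈ 1730 km.

1730 km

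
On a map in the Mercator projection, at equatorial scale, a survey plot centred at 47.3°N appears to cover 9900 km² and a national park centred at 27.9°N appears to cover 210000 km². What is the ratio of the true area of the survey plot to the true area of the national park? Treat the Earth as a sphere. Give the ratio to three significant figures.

0.0278

On Mercator the areal scale is sec²φ, so true area = apparent × cos²φ.
True area of survey plot: 9900 × cos²(47.3°) = 9900 × 0.4599 = 4553 km².
True area of national park: 210000 × cos²(27.9°) = 210000 × 0.7810 = 164000 km².
Ratio = 4553 / 164000 ≈ 0.0278.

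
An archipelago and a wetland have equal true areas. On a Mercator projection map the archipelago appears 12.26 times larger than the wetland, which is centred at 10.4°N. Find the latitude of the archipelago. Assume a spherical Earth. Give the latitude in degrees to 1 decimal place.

On Mercator, (apparent₁)/(apparent₂) = sec²φ₁ / sec²φ₂ when true areas are equal.
cos²φ₂ / cos²φ₁ = 12.26  ⇒  cos φ₁ = cos 10.4° / √12.26 = 0.9836/3.501 = 0.2809.
φ₁ = arccos(0.2809) ≈ 73.7°.

73.7°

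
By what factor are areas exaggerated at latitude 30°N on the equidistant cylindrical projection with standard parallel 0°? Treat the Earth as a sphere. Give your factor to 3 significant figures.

1.15

For the equirectangular projection with φ₀ = 0 (plate carrée), h = 1 along meridians and k = sec φ along parallels.
Areal scale = h·k = 1 × sec φ; at 30°, h = 1.000, k = 1.155, so h·k = 1.155.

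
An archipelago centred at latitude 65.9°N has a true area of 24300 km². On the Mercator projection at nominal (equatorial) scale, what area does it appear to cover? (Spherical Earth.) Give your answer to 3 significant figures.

146000 km²

For Mercator, h = k = sec φ (a conformal cylindrical projection has a single point scale, 1/cos φ).
Areal scale = k² = sec²φ = 1/cos²(65.9°) = 1/0.4083² = 5.998.
Apparent area = 24300 × 5.998 ≈ 146000 km².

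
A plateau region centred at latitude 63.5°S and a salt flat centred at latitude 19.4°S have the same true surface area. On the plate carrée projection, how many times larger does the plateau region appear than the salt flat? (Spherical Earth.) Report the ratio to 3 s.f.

2.11

For the equirectangular projection with φ₀ = 0 (plate carrée), h = 1 along meridians and k = sec φ along parallels.
Areal scale at 63.5°: h·k = 1.000 × 2.241 = 2.241.
Areal scale at 19.4°: h·k = 1.000 × 1.060 = 1.060.
Ratio = 2.241/1.060 ≈ 2.11.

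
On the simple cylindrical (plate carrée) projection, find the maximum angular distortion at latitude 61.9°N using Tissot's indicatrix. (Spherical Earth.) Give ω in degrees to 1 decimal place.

42.2°

In the plate carrée (x = Rλ, y = Rφ), meridians are true-scale (h = 1) and parallels are stretched by k = sec φ.
At 61.9°: h = 1.000, k = 2.123; principal scales a = 2.123, b = 1.000.
sin(ω/2) = (a − b)/(a + b) = 1.123/3.123 = 0.3596, so ω = 2 arcsin(0.3596) ≈ 42.2°.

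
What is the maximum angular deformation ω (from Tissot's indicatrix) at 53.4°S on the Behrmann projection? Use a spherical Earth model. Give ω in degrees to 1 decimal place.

Behrmann is a cylindrical equal-area projection with standard parallels at ±30°. For cylindrical equal-area with standard parallel φ₀, h = cos φ / cos φ₀ and k = cos φ₀ / cos φ, so h·k = 1.
At 53.4°: h = 0.6885, k = 1.453; principal scales a = 1.453, b = 0.6885.
sin(ω/2) = (a − b)/(a + b) = 0.7641/2.141 = 0.3569, so ω = 2 arcsin(0.3569) ≈ 41.8°.

41.8°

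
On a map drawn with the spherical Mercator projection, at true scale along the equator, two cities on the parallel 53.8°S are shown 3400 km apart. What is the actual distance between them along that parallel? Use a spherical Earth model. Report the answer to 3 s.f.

2010 km

Mercator is conformal, so the point scale is isotropic: h = k = sec φ = 1/cos φ.
Along the parallel at 53.8°, map distances are exaggerated by k = sec 53.8° = 1.693.
True distance = 3400 / 1.693 = 3400 × cos 53.8° ≈ 2010 km.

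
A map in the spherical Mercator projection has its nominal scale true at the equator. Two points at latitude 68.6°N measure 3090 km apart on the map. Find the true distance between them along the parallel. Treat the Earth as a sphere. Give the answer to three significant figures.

The Mercator projection is conformal; its linear scale factor is the same in every direction and equals sec φ = 1/cos φ.
Along the parallel at 68.6°, map distances are exaggerated by k = sec 68.6° = 2.741.
True distance = 3090 / 2.741 = 3090 × cos 68.6° ≈ 1130 km.

1130 km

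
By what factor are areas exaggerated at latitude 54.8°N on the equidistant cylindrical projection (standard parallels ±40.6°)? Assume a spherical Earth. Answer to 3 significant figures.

With standard parallel φ₀ = 40.6°, the equirectangular projection gives x = Rλ cos φ₀, y = Rφ, so h = 1 and k = cos 40.6° / cos φ.
Areal scale = h·k = 1 × cos φ₀ / cos φ; at 54.8°, h = 1.000, k = 1.317, so h·k = 1.317.

1.32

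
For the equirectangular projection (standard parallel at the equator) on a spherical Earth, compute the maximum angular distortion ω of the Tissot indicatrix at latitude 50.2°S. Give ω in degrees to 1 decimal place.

25.4°

Plate carrée maps x = Rλ, y = Rφ. The meridian scale is h = 1 and the parallel scale is k = 1/cos φ = sec φ.
At 50.2°: h = 1.000, k = 1.562; principal scales a = 1.562, b = 1.000.
sin(ω/2) = (a − b)/(a + b) = 0.5622/2.562 = 0.2194, so ω = 2 arcsin(0.2194) ≈ 25.4°.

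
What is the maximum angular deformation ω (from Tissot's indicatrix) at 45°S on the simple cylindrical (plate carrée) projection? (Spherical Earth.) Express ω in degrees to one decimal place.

In the plate carrée (x = Rλ, y = Rφ), meridians are true-scale (h = 1) and parallels are stretched by k = sec φ.
At 45°: h = 1.000, k = 1.414; principal scales a = 1.414, b = 1.000.
sin(ω/2) = (a − b)/(a + b) = 0.4142/2.414 = 0.1716, so ω = 2 arcsin(0.1716) ≈ 19.8°.

19.8°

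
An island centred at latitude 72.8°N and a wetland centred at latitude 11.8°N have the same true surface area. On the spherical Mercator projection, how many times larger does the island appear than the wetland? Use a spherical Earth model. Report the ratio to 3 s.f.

On Mercator, area is exaggerated by sec²φ = 1/cos²φ.
At 72.8°: sec²(72.8°) = 1/0.2957² = 11.44.
At 11.8°: sec²(11.8°) = 1/0.9789² = 1.044.
Ratio = 11.44/1.044 = cos²(11.8°)/cos²(72.8°) ≈ 11.0.

11.0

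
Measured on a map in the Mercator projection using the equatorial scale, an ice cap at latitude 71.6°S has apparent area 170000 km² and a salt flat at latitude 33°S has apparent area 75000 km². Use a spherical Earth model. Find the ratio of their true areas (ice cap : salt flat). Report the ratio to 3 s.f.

Mercator's areal exaggeration is sec²φ; hence true area = (apparent area) · cos²φ.
True area of ice cap: 170000 × cos²(71.6°) = 170000 × 0.09963 = 16940 km².
True area of salt flat: 75000 × cos²(33°) = 75000 × 0.7034 = 52750 km².
Ratio = 16940 / 52750 ≈ 0.321.

0.321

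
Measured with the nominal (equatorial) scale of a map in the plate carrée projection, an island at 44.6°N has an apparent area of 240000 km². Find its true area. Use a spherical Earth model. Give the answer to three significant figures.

For the equirectangular projection with φ₀ = 0 (plate carrée), h = 1 along meridians and k = sec φ along parallels.
Areal scale = h·k = 1 × sec φ; at 44.6°, h = 1.000, k = 1.404, so h·k = 1.404.
True area = apparent / (areal scale) = 240000 / 1.404 ≈ 171000 km².

171000 km²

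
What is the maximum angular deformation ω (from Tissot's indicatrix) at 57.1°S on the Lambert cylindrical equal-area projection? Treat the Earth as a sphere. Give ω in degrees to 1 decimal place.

66.0°

The Lambert cylindrical equal-area projection is the cylindrical equal-area projection with its standard parallel at the equator (φ₀ = 0). For cylindrical equal-area with standard parallel φ₀, h = cos φ / cos φ₀ and k = cos φ₀ / cos φ, so h·k = 1.
At 57.1°: h = 0.5432, k = 1.841; principal scales a = 1.841, b = 0.5432.
sin(ω/2) = (a − b)/(a + b) = 1.298/2.384 = 0.5444, so ω = 2 arcsin(0.5444) ≈ 66.0°.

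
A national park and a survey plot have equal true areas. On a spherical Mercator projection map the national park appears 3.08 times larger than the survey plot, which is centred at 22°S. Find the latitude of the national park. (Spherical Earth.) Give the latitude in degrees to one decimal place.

58.1°

On Mercator, (apparent₁)/(apparent₂) = sec²φ₁ / sec²φ₂ when true areas are equal.
cos²φ₂ / cos²φ₁ = 3.08  ⇒  cos φ₁ = cos 22° / √3.08 = 0.9272/1.755 = 0.5283.
φ₁ = arccos(0.5283) ≈ 58.1°.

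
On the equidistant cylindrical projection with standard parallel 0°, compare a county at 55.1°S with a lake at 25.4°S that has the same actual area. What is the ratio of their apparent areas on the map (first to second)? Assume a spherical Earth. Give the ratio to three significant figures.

1.58

For the equirectangular projection with φ₀ = 0 (plate carrée), h = 1 along meridians and k = sec φ along parallels.
Areal scale at 55.1°: h·k = 1.000 × 1.748 = 1.748.
Areal scale at 25.4°: h·k = 1.000 × 1.107 = 1.107.
Ratio = 1.748/1.107 ≈ 1.58.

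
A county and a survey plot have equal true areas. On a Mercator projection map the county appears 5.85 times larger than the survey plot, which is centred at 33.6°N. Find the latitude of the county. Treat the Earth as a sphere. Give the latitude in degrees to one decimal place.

69.9°

Mercator areal scale is sec²φ, so apparent-area ratio = sec²φ₁ / sec²φ₂ = cos²φ₂ / cos²φ₁.
cos²φ₂ / cos²φ₁ = 5.85  ⇒  cos φ₁ = cos 33.6° / √5.85 = 0.8329/2.419 = 0.3444.
φ₁ = arccos(0.3444) ≈ 69.9°.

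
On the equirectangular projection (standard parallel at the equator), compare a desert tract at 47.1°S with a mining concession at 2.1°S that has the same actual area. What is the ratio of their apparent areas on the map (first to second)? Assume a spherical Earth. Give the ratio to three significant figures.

1.47

Plate carrée maps x = Rλ, y = Rφ. The meridian scale is h = 1 and the parallel scale is k = 1/cos φ = sec φ.
Areal scale at 47.1°: h·k = 1.000 × 1.469 = 1.469.
Areal scale at 2.1°: h·k = 1.000 × 1.001 = 1.001.
Ratio = 1.469/1.001 ≈ 1.47.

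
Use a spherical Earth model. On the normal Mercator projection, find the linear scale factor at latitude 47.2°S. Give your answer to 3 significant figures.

1.47

For Mercator, h = k = sec φ (a conformal cylindrical projection has a single point scale, 1/cos φ).
k = 1/cos 47.2° = 1/0.6794 = 1.472.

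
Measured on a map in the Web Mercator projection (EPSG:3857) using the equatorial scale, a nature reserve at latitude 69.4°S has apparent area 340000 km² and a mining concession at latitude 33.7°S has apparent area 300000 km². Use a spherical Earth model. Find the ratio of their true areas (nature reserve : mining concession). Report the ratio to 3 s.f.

0.203

Since Mercator area scale is 1/cos²φ, the true area equals the apparent area multiplied by cos²φ.
True area of nature reserve: 340000 × cos²(69.4°) = 340000 × 0.1238 = 42090 km².
True area of mining concession: 300000 × cos²(33.7°) = 300000 × 0.6921 = 207600 km².
Ratio = 42090 / 207600 ≈ 0.203.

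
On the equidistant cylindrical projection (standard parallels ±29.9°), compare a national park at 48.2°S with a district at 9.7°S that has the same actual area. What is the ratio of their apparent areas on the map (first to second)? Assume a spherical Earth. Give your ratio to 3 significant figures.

The equidistant cylindrical projection with φ₀ = 29.9° has h = 1 (meridians true) and k = cos φ₀ / cos φ along parallels.
Areal scale at 48.2°: h·k = 1.000 × 1.301 = 1.301.
Areal scale at 9.7°: h·k = 1.000 × 0.8795 = 0.8795.
Ratio = 1.301/0.8795 ≈ 1.48.

1.48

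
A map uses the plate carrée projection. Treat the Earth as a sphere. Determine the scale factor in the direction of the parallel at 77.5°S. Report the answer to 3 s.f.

Plate carrée maps x = Rλ, y = Rφ. The meridian scale is h = 1 and the parallel scale is k = 1/cos φ = sec φ.
k = 1/cos 77.5° = 1/0.2164 = 4.620.

4.62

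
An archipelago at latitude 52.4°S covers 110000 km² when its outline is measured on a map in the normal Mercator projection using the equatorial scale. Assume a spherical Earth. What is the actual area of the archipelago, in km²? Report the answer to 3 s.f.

The Mercator projection is conformal; its linear scale factor is the same in every direction and equals sec φ = 1/cos φ.
Areal scale = k² = sec²φ = 1/cos²(52.4°) = 1/0.6101² = 2.686.
True area = apparent / (areal scale) = 110000 / 2.686 ≈ 41000 km².

41000 km²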